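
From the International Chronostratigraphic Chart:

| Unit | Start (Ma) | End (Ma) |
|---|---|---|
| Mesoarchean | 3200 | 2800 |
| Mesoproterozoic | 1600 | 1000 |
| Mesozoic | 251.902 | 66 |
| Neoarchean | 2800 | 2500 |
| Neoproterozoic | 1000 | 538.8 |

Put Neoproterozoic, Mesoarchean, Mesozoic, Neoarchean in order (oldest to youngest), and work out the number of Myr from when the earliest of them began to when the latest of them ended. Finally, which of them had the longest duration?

Mesoarchean → Neoarchean → Neoproterozoic → Mesozoic; total span 3134 Myr; longest is Neoproterozoic

From the excerpt: Neoproterozoic 1000–538.8; Mesoarchean 3200–2800; Mesozoic 251.902–66; Neoarchean 2800–2500 (Ma).
Larger Ma is earlier, so the oldest is Mesoarchean and the youngest is Mesozoic; oldest to youngest: Mesoarchean, Neoarchean, Neoproterozoic, Mesozoic.
Oldest start 3200 minus youngest end 66 gives 3134 Myr overall.
Individual lengths (start − end): Neoarchean 300; Mesoarchean 400; Mesozoic 185.902; Neoproterozoic 461.2. The largest is Neoproterozoic at 461.2 Myr.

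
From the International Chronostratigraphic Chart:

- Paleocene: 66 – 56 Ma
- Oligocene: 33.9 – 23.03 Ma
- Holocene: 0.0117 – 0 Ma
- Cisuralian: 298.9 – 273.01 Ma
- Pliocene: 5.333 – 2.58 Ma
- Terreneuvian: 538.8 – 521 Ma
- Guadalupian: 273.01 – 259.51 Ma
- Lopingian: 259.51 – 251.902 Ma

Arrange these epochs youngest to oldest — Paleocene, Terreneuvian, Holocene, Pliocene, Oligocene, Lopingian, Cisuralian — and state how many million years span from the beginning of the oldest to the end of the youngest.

Holocene → Pliocene → Oligocene → Paleocene → Lopingian → Cisuralian → Terreneuvian; total span 538.8 Myr

Start ages (Ma): Terreneuvian 538.8, Cisuralian 298.9, Lopingian 259.51, Paleocene 66, Oligocene 33.9, Pliocene 5.333, Holocene 0.0117.
Ordered youngest to oldest: Holocene, Pliocene, Oligocene, Paleocene, Lopingian, Cisuralian, Terreneuvian.
Span = 538.8 − 0 = 538.8 Myr.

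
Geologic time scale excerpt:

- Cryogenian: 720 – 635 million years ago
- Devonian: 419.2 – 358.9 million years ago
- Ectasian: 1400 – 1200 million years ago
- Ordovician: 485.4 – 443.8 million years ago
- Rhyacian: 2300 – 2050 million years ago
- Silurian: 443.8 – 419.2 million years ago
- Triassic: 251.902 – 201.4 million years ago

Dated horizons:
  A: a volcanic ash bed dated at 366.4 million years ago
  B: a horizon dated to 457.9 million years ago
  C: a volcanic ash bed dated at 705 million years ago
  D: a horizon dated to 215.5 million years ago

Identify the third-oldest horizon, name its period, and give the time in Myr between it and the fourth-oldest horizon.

Larger Ma means older, so oldest first: C 705 > B 457.9 > A 366.4 > D 215.5.
Counting 3 along gives A (366.4 Ma); the excerpt puts that inside the Devonian, 419.2–358.9 Ma.
Next in line is D (215.5 Ma), and 366.4 − 215.5 = 150.9 Myr.

A, in the Devonian; 150.9 million years to D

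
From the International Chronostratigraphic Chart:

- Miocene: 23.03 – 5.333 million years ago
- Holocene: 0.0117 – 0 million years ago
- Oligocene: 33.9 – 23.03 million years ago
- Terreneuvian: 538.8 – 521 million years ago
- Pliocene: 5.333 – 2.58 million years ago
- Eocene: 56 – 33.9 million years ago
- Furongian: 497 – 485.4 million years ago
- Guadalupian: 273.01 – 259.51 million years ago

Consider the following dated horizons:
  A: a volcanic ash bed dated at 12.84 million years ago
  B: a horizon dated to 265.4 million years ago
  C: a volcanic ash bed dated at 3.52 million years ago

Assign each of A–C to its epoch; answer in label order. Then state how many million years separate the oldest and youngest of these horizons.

Match each age against the start–end ranges in the excerpt: A = 12.84 Ma → Miocene (23.03–5.333); B = 265.4 Ma → Guadalupian (273.01–259.51); C = 3.52 Ma → Pliocene (5.333–2.58).
The largest age is 265.4 Ma and the smallest is 3.52 Ma; their difference is 261.88 Myr.

A — Miocene; B — Guadalupian; C — Pliocene; span 261.88 million years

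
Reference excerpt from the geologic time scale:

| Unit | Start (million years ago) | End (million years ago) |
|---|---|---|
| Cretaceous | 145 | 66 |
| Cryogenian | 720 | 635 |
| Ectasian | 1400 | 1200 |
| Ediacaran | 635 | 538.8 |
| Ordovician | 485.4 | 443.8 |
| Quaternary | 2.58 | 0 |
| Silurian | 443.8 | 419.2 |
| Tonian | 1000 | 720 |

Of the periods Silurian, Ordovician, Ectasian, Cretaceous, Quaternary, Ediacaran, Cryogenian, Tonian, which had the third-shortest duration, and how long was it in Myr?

Start − end for each: Silurian 443.8 − 419.2 = 24.6; Ordovician 485.4 − 443.8 = 41.6; Ectasian 1400 − 1200 = 200; Cretaceous 145 − 66 = 79; Quaternary 2.58 − 0 = 2.58; Ediacaran 635 − 538.8 = 96.2; Cryogenian 720 − 635 = 85; Tonian 1000 − 720 = 280.
Ranking these from shortest: Quaternary < Silurian < Ordovician < Cretaceous < Cryogenian < Ediacaran < Ectasian < Tonian.
Position 3 in that ranking is Ordovician, which lasted 41.6 Myr.

Ordovician, 41.6 million years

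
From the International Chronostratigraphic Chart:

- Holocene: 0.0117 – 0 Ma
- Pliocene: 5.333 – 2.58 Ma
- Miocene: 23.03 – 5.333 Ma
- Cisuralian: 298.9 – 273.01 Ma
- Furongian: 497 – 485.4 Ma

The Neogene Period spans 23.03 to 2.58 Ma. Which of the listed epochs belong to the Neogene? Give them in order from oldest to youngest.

Epochs with both bounds inside 23.03–2.58 Ma: Miocene (23.03–5.333), Pliocene (5.333–2.58).

Miocene, Pliocene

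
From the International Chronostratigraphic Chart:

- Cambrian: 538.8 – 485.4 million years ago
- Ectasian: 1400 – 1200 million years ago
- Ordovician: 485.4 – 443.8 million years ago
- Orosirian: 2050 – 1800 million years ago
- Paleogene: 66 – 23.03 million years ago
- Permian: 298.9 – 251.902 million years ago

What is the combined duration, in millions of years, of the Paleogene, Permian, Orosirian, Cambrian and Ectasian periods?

Duration is start − end for each: (66 − 23.03) + (298.9 − 251.902) + (2050 − 1800) + (538.8 − 485.4) + (1400 − 1200).
That is 42.97 + 46.998 + 250 + 53.4 + 200, which totals 593.368 million years.

593.368 million years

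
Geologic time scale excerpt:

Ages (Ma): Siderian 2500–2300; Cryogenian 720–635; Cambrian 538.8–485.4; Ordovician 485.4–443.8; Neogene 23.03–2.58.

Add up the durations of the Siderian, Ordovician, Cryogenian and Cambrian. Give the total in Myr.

380 million years

Duration is start − end for each: (2500 − 2300) + (485.4 − 443.8) + (720 − 635) + (538.8 − 485.4).
That is 200 + 41.6 + 85 + 53.4, which totals 380 million years.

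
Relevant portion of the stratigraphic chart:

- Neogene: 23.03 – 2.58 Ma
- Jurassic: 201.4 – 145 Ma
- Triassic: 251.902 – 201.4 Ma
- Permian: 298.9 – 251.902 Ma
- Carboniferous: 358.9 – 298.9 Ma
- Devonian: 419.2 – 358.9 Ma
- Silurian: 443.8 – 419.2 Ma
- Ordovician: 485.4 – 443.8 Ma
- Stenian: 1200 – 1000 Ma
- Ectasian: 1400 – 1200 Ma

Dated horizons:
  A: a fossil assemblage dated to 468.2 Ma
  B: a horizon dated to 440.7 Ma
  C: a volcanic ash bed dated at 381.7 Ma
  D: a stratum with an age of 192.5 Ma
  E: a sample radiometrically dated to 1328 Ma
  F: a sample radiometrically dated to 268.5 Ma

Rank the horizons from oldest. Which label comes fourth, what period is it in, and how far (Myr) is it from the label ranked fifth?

Larger Ma means older, so oldest first: E 1328 > A 468.2 > B 440.7 > C 381.7 > F 268.5 > D 192.5.
Counting 4 along gives C (381.7 Ma); the excerpt puts that inside the Devonian, 419.2–358.9 Ma.
Next in line is F (268.5 Ma), and 381.7 − 268.5 = 113.2 Myr.

C, in the Devonian; 113.2 million years to F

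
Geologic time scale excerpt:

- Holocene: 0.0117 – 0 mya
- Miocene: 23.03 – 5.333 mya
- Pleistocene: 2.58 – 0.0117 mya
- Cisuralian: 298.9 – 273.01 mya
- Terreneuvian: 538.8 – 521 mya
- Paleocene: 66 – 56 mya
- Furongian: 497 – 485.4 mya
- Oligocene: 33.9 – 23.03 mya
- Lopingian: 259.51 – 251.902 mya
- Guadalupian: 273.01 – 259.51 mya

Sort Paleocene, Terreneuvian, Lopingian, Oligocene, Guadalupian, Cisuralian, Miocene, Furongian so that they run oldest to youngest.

Sorting by start age (descending Ma, since larger Ma = older): Terreneuvian began 538.8, Furongian began 497, Cisuralian began 298.9, Guadalupian began 273.01, Lopingian began 259.51, Paleocene began 66, Oligocene began 33.9, Miocene began 23.03.

Terreneuvian, Furongian, Cisuralian, Guadalupian, Lopingian, Paleocene, Oligocene, Miocene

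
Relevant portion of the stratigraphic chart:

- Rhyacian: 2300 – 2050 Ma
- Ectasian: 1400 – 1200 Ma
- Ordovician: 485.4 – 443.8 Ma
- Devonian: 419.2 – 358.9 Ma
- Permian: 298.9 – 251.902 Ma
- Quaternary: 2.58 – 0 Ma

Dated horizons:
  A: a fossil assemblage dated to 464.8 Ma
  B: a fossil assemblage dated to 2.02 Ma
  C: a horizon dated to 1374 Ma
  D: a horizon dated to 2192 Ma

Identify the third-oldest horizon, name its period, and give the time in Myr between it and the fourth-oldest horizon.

Sorted oldest-first by Ma: D (2192), C (1374), A (464.8), B (2.02).
The third oldest is A at 464.8 Ma, which lies in 485.4–443.8 Ma: the Ordovician.
The fourth oldest is B at 2.02 Ma; separation = |464.8 − 2.02| = 462.78 Myr.

A, in the Ordovician; 462.78 million years to B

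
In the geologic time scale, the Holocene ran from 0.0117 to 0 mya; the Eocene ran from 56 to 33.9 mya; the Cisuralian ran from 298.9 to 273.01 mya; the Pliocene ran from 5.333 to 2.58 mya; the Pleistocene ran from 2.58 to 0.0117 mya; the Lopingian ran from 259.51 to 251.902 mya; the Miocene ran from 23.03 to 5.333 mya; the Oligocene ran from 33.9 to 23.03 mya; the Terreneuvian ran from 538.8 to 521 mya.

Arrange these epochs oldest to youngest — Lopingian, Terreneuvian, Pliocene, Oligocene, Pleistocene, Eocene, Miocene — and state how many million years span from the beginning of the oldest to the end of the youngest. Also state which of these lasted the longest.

Terreneuvian → Lopingian → Eocene → Oligocene → Miocene → Pliocene → Pleistocene; total span 538.7883 Myr; longest is Eocene

From the excerpt: Lopingian 259.51–251.902; Terreneuvian 538.8–521; Pliocene 5.333–2.58; Oligocene 33.9–23.03; Pleistocene 2.58–0.0117; Eocene 56–33.9; Miocene 23.03–5.333 (Ma).
Larger Ma is earlier, so the oldest is Terreneuvian and the youngest is Pleistocene; oldest to youngest: Terreneuvian, Lopingian, Eocene, Oligocene, Miocene, Pliocene, Pleistocene.
Oldest start 538.8 minus youngest end 0.0117 gives 538.7883 Myr overall.
Individual lengths (start − end): Terreneuvian 17.8; Lopingian 7.608; Pleistocene 2.5683; Pliocene 2.753; Eocene 22.1; Oligocene 10.87; Miocene 17.697. The largest is Eocene at 22.1 Myr.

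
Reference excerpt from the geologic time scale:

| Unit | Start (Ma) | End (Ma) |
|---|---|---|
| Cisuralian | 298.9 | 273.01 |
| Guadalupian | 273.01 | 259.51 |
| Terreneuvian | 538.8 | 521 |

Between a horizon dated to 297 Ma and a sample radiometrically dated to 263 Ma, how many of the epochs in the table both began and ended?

The older date is 297 Ma and the younger is 263 Ma.
No epoch both begins after 297 Ma and ends before 263 Ma, so the count is 0.

0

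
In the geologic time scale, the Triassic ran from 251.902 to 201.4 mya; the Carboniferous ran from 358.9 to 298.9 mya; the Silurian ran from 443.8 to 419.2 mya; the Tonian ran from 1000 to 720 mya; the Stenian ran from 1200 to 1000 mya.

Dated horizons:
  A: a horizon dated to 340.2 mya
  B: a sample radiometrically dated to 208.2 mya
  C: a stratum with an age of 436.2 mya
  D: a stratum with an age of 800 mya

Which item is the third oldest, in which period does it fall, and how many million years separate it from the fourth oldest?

Sorted oldest-first by Ma: D (800), C (436.2), A (340.2), B (208.2).
The third oldest is A at 340.2 Ma, which lies in 358.9–298.9 Ma: the Carboniferous.
The fourth oldest is B at 208.2 Ma; separation = |340.2 − 208.2| = 132 Myr.

A, in the Carboniferous; 132 million years to B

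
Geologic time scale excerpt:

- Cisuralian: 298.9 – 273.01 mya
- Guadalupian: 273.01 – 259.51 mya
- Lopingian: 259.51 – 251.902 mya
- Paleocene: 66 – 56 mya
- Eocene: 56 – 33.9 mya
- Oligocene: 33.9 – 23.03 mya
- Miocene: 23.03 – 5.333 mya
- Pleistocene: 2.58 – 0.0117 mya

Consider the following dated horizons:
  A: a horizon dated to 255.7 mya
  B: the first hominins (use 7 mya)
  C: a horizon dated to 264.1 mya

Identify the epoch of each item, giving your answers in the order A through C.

Match each age against the start–end ranges in the excerpt: A = 255.7 Ma → Lopingian (259.51–251.902); B = 7 Ma → Miocene (23.03–5.333); C = 264.1 Ma → Guadalupian (273.01–259.51).

A — Lopingian; B — Miocene; C — Guadalupian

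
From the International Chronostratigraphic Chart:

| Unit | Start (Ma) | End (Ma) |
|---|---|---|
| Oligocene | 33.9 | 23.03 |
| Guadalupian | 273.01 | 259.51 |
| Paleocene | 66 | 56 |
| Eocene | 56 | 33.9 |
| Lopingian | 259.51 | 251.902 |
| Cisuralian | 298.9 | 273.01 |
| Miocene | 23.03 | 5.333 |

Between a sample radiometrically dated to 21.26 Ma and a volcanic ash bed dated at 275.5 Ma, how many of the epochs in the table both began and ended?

The older date is 275.5 Ma and the younger is 21.26 Ma.
Epochs with start < 275.5 and end > 21.26 Ma: Guadalupian (273.01–259.51), Lopingian (259.51–251.902), Paleocene (66–56), Eocene (56–33.9), Oligocene (33.9–23.03).
That is 5 complete epochs.

5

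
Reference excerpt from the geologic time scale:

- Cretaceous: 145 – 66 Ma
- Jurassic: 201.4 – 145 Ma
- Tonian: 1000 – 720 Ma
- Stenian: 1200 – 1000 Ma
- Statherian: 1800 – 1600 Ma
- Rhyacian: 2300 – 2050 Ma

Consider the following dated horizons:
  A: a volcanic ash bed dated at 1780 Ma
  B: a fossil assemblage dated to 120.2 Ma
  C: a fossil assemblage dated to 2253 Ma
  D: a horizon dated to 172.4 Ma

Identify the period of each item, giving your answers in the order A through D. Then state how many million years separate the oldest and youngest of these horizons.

Match each age against the start–end ranges in the excerpt: A = 1780 Ma → Statherian (1800–1600); B = 120.2 Ma → Cretaceous (145–66); C = 2253 Ma → Rhyacian (2300–2050); D = 172.4 Ma → Jurassic (201.4–145).
The largest age is 2253 Ma and the smallest is 120.2 Ma; their difference is 2132.8 Myr.

A — Statherian; B — Cretaceous; C — Rhyacian; D — Jurassic; span 2132.8 million years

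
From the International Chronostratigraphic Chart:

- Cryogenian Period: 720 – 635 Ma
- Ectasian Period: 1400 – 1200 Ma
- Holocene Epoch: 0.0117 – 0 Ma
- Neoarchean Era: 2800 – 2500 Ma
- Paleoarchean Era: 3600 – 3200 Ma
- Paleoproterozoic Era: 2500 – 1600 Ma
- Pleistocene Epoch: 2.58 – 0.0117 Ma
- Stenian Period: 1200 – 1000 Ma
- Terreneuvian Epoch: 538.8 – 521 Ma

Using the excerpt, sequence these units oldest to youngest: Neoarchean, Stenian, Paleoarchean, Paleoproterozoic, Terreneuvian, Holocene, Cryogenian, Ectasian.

Paleoarchean, then Neoarchean, then Paleoproterozoic, then Ectasian, then Stenian, then Cryogenian, then Terreneuvian, then Holocene

Read off each span (Ma): Neoarchean 2800–2500; Stenian 1200–1000; Paleoarchean 3600–3200; Paleoproterozoic 2500–1600; Terreneuvian 538.8–521; Holocene 0.0117–0; Cryogenian 720–635; Ectasian 1400–1200.
Larger Ma is older, so oldest→youngest is Paleoarchean, Neoarchean, Paleoproterozoic, Ectasian, Stenian, Cryogenian, Terreneuvian, Holocene.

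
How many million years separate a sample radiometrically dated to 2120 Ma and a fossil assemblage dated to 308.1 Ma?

2120 − 308.1 = 1811.9 million years.

1811.9 million years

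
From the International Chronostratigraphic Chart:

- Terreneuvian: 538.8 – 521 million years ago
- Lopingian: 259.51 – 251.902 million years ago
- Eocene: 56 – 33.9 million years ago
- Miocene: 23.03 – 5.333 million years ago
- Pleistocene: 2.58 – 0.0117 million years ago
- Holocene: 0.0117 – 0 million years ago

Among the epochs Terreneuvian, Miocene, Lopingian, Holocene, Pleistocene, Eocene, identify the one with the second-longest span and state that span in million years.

Terreneuvian, 17.8 million years

Durations: Terreneuvian 17.8; Miocene 17.697; Lopingian 7.608; Holocene 0.0117; Pleistocene 2.5683; Eocene 22.1 Myr.
Sorted longest-first: Eocene (22.1), Terreneuvian (17.8), Miocene (17.697), Lopingian (7.608), Pleistocene (2.5683), Holocene (0.0117).
The second longest is Terreneuvian at 17.8 Myr.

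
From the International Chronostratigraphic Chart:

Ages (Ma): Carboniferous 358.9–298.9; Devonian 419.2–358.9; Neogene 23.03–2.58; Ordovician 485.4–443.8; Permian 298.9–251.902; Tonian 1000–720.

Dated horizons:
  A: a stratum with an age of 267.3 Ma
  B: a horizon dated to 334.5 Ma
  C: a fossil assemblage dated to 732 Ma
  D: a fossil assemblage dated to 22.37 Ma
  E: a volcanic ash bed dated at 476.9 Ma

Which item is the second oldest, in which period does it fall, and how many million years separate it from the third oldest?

E, in the Ordovician; 142.4 million years to B

Sorted oldest-first by Ma: C (732), E (476.9), B (334.5), A (267.3), D (22.37).
The second oldest is E at 476.9 Ma, which lies in 485.4–443.8 Ma: the Ordovician.
The third oldest is B at 334.5 Ma; separation = |476.9 − 334.5| = 142.4 Myr.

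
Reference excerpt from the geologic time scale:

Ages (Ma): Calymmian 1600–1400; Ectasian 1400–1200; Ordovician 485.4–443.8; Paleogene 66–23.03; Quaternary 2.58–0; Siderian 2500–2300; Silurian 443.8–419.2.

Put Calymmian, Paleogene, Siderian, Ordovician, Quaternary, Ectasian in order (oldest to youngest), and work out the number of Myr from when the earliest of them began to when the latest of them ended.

Siderian → Calymmian → Ectasian → Ordovician → Paleogene → Quaternary; total span 2500 Myr

From the excerpt: Calymmian 1600–1400; Paleogene 66–23.03; Siderian 2500–2300; Ordovician 485.4–443.8; Quaternary 2.58–0; Ectasian 1400–1200 (Ma).
Larger Ma is earlier, so the oldest is Siderian and the youngest is Quaternary; oldest to youngest: Siderian, Calymmian, Ectasian, Ordovician, Paleogene, Quaternary.
Oldest start 2500 minus youngest end 0 gives 2500 Myr overall.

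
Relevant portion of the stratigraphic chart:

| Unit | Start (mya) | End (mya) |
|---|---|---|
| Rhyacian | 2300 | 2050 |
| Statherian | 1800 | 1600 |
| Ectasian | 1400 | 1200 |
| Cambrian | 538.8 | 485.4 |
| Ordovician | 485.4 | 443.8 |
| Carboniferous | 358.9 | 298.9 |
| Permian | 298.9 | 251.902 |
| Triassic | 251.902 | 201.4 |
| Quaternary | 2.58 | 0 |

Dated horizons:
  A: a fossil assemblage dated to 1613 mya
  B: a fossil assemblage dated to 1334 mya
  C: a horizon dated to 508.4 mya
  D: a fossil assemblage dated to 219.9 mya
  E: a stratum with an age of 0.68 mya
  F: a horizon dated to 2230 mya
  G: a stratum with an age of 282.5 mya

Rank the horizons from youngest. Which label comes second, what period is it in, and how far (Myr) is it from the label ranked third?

D, in the Triassic; 62.6 million years to G

Sorted youngest-first by Ma: E (0.68), D (219.9), G (282.5), C (508.4), B (1334), A (1613), F (2230).
The second youngest is D at 219.9 Ma, which lies in 251.902–201.4 Ma: the Triassic.
The third youngest is G at 282.5 Ma; separation = |219.9 − 282.5| = 62.6 Myr.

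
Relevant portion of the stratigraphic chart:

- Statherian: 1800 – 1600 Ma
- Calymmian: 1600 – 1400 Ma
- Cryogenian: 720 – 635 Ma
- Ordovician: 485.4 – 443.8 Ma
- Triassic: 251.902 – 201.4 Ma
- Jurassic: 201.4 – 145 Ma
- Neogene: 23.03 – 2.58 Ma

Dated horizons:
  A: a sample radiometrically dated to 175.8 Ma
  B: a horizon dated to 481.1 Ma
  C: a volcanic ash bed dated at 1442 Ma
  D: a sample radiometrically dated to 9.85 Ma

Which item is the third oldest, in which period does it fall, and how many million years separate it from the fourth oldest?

Sorted oldest-first by Ma: C (1442), B (481.1), A (175.8), D (9.85).
The third oldest is A at 175.8 Ma, which lies in 201.4–145 Ma: the Jurassic.
The fourth oldest is D at 9.85 Ma; separation = |175.8 − 9.85| = 165.95 Myr.

A, in the Jurassic; 165.95 million years to D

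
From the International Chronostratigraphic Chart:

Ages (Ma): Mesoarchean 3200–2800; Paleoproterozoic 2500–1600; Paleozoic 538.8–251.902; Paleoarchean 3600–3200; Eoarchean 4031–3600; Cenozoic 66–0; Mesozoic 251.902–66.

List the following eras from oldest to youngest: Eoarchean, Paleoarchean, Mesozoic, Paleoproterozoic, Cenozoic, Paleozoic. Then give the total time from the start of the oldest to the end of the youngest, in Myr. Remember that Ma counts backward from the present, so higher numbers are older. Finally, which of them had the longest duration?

From the excerpt: Eoarchean 4031–3600; Paleoarchean 3600–3200; Mesozoic 251.902–66; Paleoproterozoic 2500–1600; Cenozoic 66–0; Paleozoic 538.8–251.902 (Ma).
Larger Ma is earlier, so the oldest is Eoarchean and the youngest is Cenozoic; oldest to youngest: Eoarchean, Paleoarchean, Paleoproterozoic, Paleozoic, Mesozoic, Cenozoic.
Oldest start 4031 minus youngest end 0 gives 4031 Myr overall.
Individual lengths (start − end): Paleozoic 286.898; Cenozoic 66; Mesozoic 185.902; Paleoproterozoic 900; Paleoarchean 400; Eoarchean 431. The largest is Paleoproterozoic at 900 Myr.

Eoarchean, Paleoarchean, Paleoproterozoic, Paleozoic, Mesozoic, Cenozoic; total span 4031 Myr; longest is Paleoproterozoic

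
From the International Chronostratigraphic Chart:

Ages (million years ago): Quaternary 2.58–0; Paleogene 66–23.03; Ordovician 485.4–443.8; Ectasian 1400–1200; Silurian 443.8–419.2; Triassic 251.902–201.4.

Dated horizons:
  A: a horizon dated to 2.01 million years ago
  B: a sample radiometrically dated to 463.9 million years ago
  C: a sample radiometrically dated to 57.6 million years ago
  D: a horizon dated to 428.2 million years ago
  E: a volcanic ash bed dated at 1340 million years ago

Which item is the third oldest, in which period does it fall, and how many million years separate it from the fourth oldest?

Larger Ma means older, so oldest first: E 1340 > B 463.9 > D 428.2 > C 57.6 > A 2.01.
Counting 3 along gives D (428.2 Ma); the excerpt puts that inside the Silurian, 443.8–419.2 Ma.
Next in line is C (57.6 Ma), and 428.2 − 57.6 = 370.6 Myr.

D, in the Silurian; 370.6 million years to C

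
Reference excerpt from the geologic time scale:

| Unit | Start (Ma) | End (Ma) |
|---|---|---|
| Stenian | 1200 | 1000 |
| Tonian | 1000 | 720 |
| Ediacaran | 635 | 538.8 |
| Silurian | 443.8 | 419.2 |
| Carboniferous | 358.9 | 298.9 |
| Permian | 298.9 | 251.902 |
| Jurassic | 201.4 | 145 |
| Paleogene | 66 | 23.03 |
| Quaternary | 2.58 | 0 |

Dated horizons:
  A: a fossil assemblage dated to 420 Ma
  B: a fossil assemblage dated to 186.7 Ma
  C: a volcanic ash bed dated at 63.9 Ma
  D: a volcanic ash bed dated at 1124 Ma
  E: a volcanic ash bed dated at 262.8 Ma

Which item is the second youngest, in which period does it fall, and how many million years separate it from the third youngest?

Sorted youngest-first by Ma: C (63.9), B (186.7), E (262.8), A (420), D (1124).
The second youngest is B at 186.7 Ma, which lies in 201.4–145 Ma: the Jurassic.
The third youngest is E at 262.8 Ma; separation = |186.7 − 262.8| = 76.1 Myr.

B, in the Jurassic; 76.1 million years to E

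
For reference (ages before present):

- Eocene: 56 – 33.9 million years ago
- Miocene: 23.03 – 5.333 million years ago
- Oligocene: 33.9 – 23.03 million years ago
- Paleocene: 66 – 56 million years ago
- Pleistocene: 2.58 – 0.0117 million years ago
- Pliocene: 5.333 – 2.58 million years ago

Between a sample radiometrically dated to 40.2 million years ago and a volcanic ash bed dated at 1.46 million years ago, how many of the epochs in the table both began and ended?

3

40.2 Ma sits inside the Eocene (56–33.9) and 1.46 Ma inside the Pleistocene (2.58–0.0117); neither of those is wholly between the two dates.
The listed epochs lying completely between them are Oligocene, Miocene, Pliocene — 3 in all.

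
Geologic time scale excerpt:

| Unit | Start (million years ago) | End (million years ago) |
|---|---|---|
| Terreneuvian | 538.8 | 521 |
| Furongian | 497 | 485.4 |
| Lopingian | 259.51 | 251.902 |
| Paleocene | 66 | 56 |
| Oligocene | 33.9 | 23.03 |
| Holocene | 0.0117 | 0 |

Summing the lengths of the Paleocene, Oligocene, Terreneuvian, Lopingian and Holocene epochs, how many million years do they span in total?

Each duration: Paleocene = 10; Oligocene = 10.87; Terreneuvian = 17.8; Lopingian = 7.608; Holocene = 0.0117.
Sum: 10 + 10.87 + 17.8 + 7.608 + 0.0117 = 46.2897 Myr.

46.2897 million years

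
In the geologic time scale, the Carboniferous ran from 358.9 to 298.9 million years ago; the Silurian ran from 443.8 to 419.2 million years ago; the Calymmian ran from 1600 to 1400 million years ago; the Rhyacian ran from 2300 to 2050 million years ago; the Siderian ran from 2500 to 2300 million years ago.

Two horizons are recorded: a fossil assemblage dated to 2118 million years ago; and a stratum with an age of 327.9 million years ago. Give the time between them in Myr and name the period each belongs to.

1790.1 million years apart; the first in the Rhyacian, the second in the Carboniferous

Elapsed time: 2118 − 327.9 = 1790.1 Myr.
2118 Ma lies within 2300–2050 Ma: Rhyacian.
327.9 Ma lies within 358.9–298.9 Ma: Carboniferous.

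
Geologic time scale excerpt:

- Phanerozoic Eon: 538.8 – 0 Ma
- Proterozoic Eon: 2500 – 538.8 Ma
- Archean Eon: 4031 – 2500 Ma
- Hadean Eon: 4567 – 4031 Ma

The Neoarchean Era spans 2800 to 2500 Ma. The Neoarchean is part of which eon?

The Neoarchean (2800–2500 Ma) lies entirely within 4031–2500 Ma, the Archean Eon.

Archean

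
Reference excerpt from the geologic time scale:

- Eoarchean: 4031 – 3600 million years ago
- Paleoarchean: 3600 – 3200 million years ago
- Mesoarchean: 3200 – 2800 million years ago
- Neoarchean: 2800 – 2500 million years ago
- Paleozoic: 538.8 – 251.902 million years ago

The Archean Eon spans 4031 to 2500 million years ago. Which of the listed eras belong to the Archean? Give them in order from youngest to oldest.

Neoarchean, Mesoarchean, Paleoarchean, Eoarchean

Eras with both bounds inside 4031–2500 Ma: Neoarchean (2800–2500), Mesoarchean (3200–2800), Paleoarchean (3600–3200), Eoarchean (4031–3600).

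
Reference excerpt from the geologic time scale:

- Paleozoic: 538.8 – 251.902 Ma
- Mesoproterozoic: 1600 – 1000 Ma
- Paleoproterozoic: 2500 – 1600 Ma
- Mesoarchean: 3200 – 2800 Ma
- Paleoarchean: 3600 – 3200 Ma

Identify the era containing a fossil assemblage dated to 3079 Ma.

Mesoarchean

3079 Ma lies between 3200 and 2800 Ma, so it falls in the Mesoarchean.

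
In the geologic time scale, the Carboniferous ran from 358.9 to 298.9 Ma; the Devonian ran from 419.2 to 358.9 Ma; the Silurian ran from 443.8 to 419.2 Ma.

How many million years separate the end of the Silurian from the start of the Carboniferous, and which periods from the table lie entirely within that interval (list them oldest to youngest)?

60.3 million years; Devonian

End of Silurian = 419.2 Ma; start of Carboniferous = 358.9 Ma.
Gap = 419.2 − 358.9 = 60.3 Myr.
Periods wholly inside 419.2–358.9 Ma: Devonian (419.2–358.9).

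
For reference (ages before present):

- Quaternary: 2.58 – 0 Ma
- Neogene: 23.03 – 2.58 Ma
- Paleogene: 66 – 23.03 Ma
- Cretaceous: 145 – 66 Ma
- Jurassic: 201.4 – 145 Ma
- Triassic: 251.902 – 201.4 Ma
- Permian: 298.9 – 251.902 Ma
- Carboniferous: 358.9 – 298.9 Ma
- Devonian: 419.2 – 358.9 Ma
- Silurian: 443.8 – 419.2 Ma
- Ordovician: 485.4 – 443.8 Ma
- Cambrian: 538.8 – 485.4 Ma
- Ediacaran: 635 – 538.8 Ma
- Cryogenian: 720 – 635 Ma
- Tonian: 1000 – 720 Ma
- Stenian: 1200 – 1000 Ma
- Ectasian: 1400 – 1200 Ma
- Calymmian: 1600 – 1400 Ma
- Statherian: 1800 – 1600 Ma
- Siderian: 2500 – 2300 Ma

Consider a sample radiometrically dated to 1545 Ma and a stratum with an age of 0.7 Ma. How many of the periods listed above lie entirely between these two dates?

1545 Ma sits inside the Calymmian (1600–1400) and 0.7 Ma inside the Quaternary (2.58–0); neither of those is wholly between the two dates.
The listed periods lying completely between them are Ectasian, Stenian, Tonian, Cryogenian, Ediacaran, Cambrian, Ordovician, Silurian, Devonian, Carboniferous, Permian, Triassic, Jurassic, Cretaceous, Paleogene, Neogene — 16 in all.

16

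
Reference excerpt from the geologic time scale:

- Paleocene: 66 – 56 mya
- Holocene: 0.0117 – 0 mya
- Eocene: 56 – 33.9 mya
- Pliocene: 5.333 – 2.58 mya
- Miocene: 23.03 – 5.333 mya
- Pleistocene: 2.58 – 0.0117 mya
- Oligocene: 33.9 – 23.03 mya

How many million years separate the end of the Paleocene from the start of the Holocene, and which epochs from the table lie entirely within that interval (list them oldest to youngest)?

55.9883 million years; Eocene, Oligocene, Miocene, Pliocene, Pleistocene

The Paleocene closes at 56 Ma and the Holocene opens at 0.0117 Ma, so the interval is 56 − 0.0117 = 55.9883 Myr.
An epoch fits inside if it starts at or after 56 Ma and ends at or before 0.0117 Ma; oldest first that gives Eocene, Oligocene, Miocene, Pliocene, Pleistocene.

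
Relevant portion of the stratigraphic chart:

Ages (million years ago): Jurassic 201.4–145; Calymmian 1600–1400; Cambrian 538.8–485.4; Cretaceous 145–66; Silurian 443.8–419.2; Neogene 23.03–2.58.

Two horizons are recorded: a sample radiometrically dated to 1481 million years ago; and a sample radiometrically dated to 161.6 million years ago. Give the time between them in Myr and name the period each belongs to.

Elapsed time: 1481 − 161.6 = 1319.4 Myr.
1481 Ma lies within 1600–1400 Ma: Calymmian.
161.6 Ma lies within 201.4–145 Ma: Jurassic.

1319.4 million years apart; the first in the Calymmian, the second in the Jurassic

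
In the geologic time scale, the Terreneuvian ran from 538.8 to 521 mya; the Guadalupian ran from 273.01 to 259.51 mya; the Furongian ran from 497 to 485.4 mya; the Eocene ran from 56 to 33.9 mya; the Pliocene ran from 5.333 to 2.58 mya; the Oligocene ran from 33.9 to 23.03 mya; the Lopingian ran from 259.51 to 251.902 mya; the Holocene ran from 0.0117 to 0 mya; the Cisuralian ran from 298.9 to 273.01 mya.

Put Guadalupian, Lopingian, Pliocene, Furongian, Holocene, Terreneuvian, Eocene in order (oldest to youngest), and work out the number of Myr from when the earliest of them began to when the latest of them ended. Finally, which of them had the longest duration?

From the excerpt: Guadalupian 273.01–259.51; Lopingian 259.51–251.902; Pliocene 5.333–2.58; Furongian 497–485.4; Holocene 0.0117–0; Terreneuvian 538.8–521; Eocene 56–33.9 (Ma).
Larger Ma is earlier, so the oldest is Terreneuvian and the youngest is Holocene; oldest to youngest: Terreneuvian, Furongian, Guadalupian, Lopingian, Eocene, Pliocene, Holocene.
Oldest start 538.8 minus youngest end 0 gives 538.8 Myr overall.
Individual lengths (start − end): Pliocene 2.753; Furongian 11.6; Eocene 22.1; Lopingian 7.608; Guadalupian 13.5; Terreneuvian 17.8; Holocene 0.0117. The largest is Eocene at 22.1 Myr.

Terreneuvian, Furongian, Guadalupian, Lopingian, Eocene, Pliocene, Holocene; total span 538.8 Myr; longest is Eocene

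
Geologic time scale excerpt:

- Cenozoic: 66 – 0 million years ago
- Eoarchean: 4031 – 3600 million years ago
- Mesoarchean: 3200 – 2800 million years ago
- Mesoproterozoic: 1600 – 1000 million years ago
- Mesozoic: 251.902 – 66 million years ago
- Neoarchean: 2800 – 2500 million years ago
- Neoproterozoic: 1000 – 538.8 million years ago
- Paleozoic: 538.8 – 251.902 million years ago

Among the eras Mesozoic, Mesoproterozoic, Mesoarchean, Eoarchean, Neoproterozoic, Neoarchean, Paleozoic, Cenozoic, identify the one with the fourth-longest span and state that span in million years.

Start − end for each: Mesozoic 251.902 − 66 = 185.902; Mesoproterozoic 1600 − 1000 = 600; Mesoarchean 3200 − 2800 = 400; Eoarchean 4031 − 3600 = 431; Neoproterozoic 1000 − 538.8 = 461.2; Neoarchean 2800 − 2500 = 300; Paleozoic 538.8 − 251.902 = 286.898; Cenozoic 66 − 0 = 66.
Ranking these from longest: Mesoproterozoic > Neoproterozoic > Eoarchean > Mesoarchean > Neoarchean > Paleozoic > Mesozoic > Cenozoic.
Position 4 in that ranking is Mesoarchean, which lasted 400 Myr.

Mesoarchean, 400 million years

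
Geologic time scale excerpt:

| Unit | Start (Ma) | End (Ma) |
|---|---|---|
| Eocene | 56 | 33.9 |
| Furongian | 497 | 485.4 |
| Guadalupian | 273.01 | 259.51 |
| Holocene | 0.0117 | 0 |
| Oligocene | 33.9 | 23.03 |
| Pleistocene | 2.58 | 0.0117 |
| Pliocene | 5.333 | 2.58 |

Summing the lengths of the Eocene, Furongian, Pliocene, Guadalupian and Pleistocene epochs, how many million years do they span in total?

52.5213 million years

Each duration: Eocene = 22.1; Furongian = 11.6; Pliocene = 2.753; Guadalupian = 13.5; Pleistocene = 2.5683.
Sum: 22.1 + 11.6 + 2.753 + 13.5 + 2.5683 = 52.5213 Myr.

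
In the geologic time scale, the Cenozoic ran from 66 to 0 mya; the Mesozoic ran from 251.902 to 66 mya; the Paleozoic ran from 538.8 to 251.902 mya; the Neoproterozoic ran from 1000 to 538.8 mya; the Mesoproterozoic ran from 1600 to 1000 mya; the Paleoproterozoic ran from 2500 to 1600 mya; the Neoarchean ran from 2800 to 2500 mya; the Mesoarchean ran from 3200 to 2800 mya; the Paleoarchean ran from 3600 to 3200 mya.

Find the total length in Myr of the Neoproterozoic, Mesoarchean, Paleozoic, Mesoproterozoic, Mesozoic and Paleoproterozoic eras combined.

Duration is start − end for each: (1000 − 538.8) + (3200 − 2800) + (538.8 − 251.902) + (1600 − 1000) + (251.902 − 66) + (2500 − 1600).
That is 461.2 + 400 + 286.898 + 600 + 185.902 + 900, which totals 2834 million years.

2834 million years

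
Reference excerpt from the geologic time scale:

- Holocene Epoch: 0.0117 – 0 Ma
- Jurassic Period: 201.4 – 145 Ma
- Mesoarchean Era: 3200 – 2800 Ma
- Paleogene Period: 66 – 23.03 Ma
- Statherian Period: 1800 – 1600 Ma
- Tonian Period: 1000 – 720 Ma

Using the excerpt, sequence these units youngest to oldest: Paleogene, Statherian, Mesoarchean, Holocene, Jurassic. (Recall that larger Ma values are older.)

Read off each span (Ma): Paleogene 66–23.03; Statherian 1800–1600; Mesoarchean 3200–2800; Holocene 0.0117–0; Jurassic 201.4–145.
Larger Ma is older, so oldest→youngest is Mesoarchean, Statherian, Jurassic, Paleogene, Holocene; reverse it for youngest→oldest.

Holocene, then Paleogene, then Jurassic, then Statherian, then Mesoarchean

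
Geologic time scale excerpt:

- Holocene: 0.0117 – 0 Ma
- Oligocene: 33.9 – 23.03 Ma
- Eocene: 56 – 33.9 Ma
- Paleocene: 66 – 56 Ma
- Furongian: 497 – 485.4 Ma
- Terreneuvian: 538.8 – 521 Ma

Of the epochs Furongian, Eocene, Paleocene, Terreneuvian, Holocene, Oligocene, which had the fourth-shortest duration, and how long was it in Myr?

Furongian, 11.6 million years

Start − end for each: Furongian 497 − 485.4 = 11.6; Eocene 56 − 33.9 = 22.1; Paleocene 66 − 56 = 10; Terreneuvian 538.8 − 521 = 17.8; Holocene 0.0117 − 0 = 0.0117; Oligocene 33.9 − 23.03 = 10.87.
Ranking these from shortest: Holocene < Paleocene < Oligocene < Furongian < Terreneuvian < Eocene.
Position 4 in that ranking is Furongian, which lasted 11.6 Myr.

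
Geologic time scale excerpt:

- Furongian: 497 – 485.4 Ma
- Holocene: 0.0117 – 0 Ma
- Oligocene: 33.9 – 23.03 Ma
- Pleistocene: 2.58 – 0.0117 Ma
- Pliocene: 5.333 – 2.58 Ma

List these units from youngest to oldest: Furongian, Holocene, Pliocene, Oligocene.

Holocene, then Pliocene, then Oligocene, then Furongian

Read off each span (Ma): Furongian 497–485.4; Holocene 0.0117–0; Pliocene 5.333–2.58; Oligocene 33.9–23.03.
Larger Ma is older, so oldest→youngest is Furongian, Oligocene, Pliocene, Holocene; reverse it for youngest→oldest.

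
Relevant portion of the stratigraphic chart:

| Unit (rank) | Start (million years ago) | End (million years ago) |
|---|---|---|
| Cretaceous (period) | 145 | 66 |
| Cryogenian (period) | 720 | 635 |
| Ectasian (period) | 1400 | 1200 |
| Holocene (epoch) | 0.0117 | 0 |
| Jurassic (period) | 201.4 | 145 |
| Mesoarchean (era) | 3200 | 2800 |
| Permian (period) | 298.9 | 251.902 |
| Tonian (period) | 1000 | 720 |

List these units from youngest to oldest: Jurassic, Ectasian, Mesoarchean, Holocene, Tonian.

Holocene, Jurassic, Tonian, Ectasian, Mesoarchean

The oldest of these is Mesoarchean (starts 3200 Ma) and the youngest is Holocene (ends 0 Ma).
In between, by decreasing start age: Ectasian (1400), Tonian (1000), Jurassic (201.4).
Listing youngest first means reversing that sequence.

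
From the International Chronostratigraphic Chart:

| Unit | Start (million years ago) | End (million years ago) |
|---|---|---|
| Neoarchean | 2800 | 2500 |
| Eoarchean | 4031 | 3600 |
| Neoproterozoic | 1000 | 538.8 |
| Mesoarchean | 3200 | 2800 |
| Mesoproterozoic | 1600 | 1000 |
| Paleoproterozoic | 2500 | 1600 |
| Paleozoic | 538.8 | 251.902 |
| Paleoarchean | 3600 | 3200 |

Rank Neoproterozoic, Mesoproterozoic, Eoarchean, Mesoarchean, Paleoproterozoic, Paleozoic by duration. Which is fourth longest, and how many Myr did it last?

Eoarchean, 431 million years

Start − end for each: Neoproterozoic 1000 − 538.8 = 461.2; Mesoproterozoic 1600 − 1000 = 600; Eoarchean 4031 − 3600 = 431; Mesoarchean 3200 − 2800 = 400; Paleoproterozoic 2500 − 1600 = 900; Paleozoic 538.8 − 251.902 = 286.898.
Ranking these from longest: Paleoproterozoic > Mesoproterozoic > Neoproterozoic > Eoarchean > Mesoarchean > Paleozoic.
Position 4 in that ranking is Eoarchean, which lasted 431 Myr.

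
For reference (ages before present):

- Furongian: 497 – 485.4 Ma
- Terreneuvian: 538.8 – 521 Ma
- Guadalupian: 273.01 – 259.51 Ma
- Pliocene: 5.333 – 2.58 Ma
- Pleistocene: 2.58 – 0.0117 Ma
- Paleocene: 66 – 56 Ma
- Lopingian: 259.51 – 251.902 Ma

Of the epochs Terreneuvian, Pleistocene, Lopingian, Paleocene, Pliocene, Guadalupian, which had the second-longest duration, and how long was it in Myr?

Start − end for each: Terreneuvian 538.8 − 521 = 17.8; Pleistocene 2.58 − 0.0117 = 2.5683; Lopingian 259.51 − 251.902 = 7.608; Paleocene 66 − 56 = 10; Pliocene 5.333 − 2.58 = 2.753; Guadalupian 273.01 − 259.51 = 13.5.
Ranking these from longest: Terreneuvian > Guadalupian > Paleocene > Lopingian > Pliocene > Pleistocene.
Position 2 in that ranking is Guadalupian, which lasted 13.5 Myr.

Guadalupian, 13.5 million years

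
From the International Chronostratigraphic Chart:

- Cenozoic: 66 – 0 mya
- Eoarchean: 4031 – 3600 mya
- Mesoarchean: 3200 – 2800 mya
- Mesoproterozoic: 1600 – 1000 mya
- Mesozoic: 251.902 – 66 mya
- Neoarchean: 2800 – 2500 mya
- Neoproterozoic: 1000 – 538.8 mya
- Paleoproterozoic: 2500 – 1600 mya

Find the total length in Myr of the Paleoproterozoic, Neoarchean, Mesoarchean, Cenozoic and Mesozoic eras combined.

Duration is start − end for each: (2500 − 1600) + (2800 − 2500) + (3200 − 2800) + (66 − 0) + (251.902 − 66).
That is 900 + 300 + 400 + 66 + 185.902, which totals 1851.902 million years.

1851.902 million years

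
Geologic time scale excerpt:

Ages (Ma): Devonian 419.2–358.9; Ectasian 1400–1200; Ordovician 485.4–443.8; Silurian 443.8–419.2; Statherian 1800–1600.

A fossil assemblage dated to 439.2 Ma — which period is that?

Silurian

439.2 Ma lies between 443.8 and 419.2 Ma, so it falls in the Silurian.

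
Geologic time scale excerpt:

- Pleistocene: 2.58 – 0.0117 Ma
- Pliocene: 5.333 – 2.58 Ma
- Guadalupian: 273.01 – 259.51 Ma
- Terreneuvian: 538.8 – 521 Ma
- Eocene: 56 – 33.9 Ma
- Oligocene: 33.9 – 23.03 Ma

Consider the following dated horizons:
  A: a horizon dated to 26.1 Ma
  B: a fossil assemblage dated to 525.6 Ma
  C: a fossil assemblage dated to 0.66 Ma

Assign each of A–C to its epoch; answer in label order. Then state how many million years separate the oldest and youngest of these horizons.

Match each age against the start–end ranges in the excerpt: A = 26.1 Ma → Oligocene (33.9–23.03); B = 525.6 Ma → Terreneuvian (538.8–521); C = 0.66 Ma → Pleistocene (2.58–0.0117).
The largest age is 525.6 Ma and the smallest is 0.66 Ma; their difference is 524.94 Myr.

A — Oligocene; B — Terreneuvian; C — Pleistocene; span 524.94 million years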